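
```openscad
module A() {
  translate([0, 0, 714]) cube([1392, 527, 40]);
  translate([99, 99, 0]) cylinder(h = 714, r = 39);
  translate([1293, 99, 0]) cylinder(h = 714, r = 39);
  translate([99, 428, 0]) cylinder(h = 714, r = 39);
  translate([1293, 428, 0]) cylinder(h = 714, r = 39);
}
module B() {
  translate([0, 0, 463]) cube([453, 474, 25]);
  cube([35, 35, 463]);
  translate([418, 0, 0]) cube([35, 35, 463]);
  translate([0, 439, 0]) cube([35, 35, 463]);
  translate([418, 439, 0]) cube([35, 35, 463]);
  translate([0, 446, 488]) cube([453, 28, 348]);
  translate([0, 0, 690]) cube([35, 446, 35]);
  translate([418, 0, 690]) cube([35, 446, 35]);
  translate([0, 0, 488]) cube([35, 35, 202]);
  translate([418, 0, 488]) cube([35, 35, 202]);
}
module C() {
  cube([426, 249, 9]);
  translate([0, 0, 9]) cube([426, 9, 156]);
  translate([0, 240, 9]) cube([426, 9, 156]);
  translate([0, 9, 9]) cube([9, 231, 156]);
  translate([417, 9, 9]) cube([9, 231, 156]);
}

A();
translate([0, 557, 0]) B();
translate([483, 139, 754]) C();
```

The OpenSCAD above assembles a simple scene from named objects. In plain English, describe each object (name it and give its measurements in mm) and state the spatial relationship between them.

A is a table with a 1392×527 mm rectangular top, 40 mm thick, top surface at z = 754 mm, supported by four round legs of 78 mm diameter, each leg's bounding box inset 60 mm from the nearest pair of top edges, running from the floor.

B is a chair: 453×474 mm seat, 25 mm thick, top at z = 488 mm, on four 35 mm square corner legs flush with the seat edges. A 28 mm thick backrest slab spans the full seat width, extending 348 mm above the seat top, its back face flush with the seat's +y edge. Two armrests of 35×35 mm section run along each side from the seat's front edge to the front of the backrest, top faces 237 mm above the seat top and outer faces flush with the seat's x-edges; a 35×35 mm post under the front of each armrest stands on the seat at the front corner.

C is an open storage box with external size 426×249×165 mm and wall thickness 9 mm (the base is also 9 mm thick). The base covers the whole footprint; the four walls stand on the base, with the y-facing walls full-width and the x-facing walls fitting between their inner faces.

The chair is on the floor beside the table on its +y side. The open box is on top of the table, centred.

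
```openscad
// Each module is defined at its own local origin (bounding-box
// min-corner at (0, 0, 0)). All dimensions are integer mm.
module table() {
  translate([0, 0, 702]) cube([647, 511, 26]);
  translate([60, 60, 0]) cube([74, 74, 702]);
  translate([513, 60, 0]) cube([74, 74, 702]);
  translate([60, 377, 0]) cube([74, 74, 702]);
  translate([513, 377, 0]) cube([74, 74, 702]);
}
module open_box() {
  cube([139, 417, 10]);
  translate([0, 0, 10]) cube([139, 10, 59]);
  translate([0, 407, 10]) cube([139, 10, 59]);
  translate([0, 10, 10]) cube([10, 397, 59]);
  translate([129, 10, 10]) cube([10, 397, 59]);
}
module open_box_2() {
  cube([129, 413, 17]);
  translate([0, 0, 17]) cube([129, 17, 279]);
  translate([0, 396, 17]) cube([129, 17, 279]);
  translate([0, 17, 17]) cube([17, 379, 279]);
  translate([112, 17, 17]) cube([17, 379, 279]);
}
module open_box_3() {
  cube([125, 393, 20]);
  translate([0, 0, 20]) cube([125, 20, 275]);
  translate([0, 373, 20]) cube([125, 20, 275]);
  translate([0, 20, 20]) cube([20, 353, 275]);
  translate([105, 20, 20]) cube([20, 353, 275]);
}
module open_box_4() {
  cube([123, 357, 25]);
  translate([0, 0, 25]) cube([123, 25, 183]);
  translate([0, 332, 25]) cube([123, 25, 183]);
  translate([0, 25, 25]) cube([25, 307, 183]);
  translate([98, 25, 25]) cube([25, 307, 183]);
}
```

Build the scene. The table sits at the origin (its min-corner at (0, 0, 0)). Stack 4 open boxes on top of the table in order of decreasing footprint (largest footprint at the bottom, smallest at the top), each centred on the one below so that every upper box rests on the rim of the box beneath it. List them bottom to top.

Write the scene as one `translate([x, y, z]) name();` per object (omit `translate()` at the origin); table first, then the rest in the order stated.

table();
translate([254, 47, 728]) open_box();
translate([259, 49, 797]) open_box_2();
translate([261, 59, 1093]) open_box_3();
translate([262, 77, 1388]) open_box_4();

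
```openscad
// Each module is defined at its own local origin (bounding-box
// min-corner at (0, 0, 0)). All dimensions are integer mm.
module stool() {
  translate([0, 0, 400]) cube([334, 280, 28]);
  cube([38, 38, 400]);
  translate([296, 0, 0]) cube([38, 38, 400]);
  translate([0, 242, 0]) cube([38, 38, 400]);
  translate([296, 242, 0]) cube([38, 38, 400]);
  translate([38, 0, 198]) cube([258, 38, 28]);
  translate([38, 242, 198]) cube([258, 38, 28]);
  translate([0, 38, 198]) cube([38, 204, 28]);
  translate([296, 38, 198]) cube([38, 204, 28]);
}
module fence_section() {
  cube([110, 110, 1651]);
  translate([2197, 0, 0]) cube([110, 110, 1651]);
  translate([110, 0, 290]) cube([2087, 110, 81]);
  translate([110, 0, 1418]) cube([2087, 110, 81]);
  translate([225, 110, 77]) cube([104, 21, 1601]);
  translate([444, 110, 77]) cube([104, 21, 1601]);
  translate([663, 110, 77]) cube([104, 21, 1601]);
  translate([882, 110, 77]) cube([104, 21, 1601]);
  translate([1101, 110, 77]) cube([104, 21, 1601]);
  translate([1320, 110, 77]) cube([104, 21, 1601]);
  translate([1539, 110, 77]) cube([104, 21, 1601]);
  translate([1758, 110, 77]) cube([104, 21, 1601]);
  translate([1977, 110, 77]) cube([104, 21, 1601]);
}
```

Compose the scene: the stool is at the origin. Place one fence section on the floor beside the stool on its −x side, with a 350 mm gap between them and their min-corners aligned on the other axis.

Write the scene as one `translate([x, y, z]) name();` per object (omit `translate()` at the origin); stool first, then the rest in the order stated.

stool();
translate([-2657, 0, 0]) fence_section();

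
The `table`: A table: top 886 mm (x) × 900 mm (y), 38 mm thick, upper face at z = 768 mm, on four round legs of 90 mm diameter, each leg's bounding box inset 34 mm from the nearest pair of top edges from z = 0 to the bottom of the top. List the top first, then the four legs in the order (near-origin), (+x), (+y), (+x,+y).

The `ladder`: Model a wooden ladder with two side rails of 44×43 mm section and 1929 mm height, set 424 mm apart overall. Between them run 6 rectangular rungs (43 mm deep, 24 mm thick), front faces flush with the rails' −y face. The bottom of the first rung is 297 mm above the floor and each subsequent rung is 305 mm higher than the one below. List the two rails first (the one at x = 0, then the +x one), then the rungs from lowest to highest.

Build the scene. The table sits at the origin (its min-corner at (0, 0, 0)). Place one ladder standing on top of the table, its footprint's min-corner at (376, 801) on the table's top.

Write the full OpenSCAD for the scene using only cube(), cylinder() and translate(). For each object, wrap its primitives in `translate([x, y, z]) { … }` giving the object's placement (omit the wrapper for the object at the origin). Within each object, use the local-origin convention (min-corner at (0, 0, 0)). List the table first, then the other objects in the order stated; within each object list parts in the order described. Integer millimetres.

translate([0, 0, 730]) cube([886, 900, 38]);
translate([79, 79, 0]) cylinder(h = 730, r = 45);
translate([807, 79, 0]) cylinder(h = 730, r = 45);
translate([79, 821, 0]) cylinder(h = 730, r = 45);
translate([807, 821, 0]) cylinder(h = 730, r = 45);
translate([376, 801, 768]) {
  cube([44, 43, 1929]);
  translate([380, 0, 0]) cube([44, 43, 1929]);
  translate([44, 0, 297]) cube([336, 43, 24]);
  translate([44, 0, 602]) cube([336, 43, 24]);
  translate([44, 0, 907]) cube([336, 43, 24]);
  translate([44, 0, 1212]) cube([336, 43, 24]);
  translate([44, 0, 1517]) cube([336, 43, 24]);
  translate([44, 0, 1822]) cube([336, 43, 24]);
}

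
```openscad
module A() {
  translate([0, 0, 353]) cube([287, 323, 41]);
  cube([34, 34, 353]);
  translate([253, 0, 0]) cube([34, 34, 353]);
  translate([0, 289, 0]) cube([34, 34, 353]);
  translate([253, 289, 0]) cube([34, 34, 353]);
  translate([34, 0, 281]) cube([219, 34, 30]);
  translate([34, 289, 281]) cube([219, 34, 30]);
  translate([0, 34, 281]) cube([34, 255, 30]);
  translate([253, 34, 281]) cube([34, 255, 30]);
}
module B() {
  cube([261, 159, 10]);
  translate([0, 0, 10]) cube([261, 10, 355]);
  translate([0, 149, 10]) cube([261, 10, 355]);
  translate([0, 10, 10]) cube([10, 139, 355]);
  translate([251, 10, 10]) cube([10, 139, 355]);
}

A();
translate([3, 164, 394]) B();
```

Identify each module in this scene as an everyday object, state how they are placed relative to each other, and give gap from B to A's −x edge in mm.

A is a stool. B is an open box. The open box is on top of the stool. The gap from the open box to the stool's −x edge is 3 mm.

The open box's min-x is at 3; the stool's min-x is 0; gap = 3 mm.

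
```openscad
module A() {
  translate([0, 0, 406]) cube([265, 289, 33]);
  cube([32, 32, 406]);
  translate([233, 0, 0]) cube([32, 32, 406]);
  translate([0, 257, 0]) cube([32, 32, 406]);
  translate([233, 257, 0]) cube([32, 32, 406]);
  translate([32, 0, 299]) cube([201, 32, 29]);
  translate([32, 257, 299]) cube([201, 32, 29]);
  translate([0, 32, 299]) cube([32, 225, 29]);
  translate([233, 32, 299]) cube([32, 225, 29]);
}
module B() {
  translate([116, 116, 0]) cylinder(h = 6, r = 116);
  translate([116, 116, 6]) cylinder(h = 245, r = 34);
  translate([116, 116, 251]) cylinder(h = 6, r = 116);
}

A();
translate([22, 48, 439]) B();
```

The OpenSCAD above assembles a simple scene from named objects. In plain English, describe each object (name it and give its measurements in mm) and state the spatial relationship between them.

A is a four-legged stool. The seat is a 265×289×33 mm slab whose top surface is at z = 439 mm; four square legs, each 32×32 mm in cross-section, run from the floor (z = 0) to the underside of the seat, each flush with a corner of the seat. Four stretchers, 32 mm wide and 29 mm tall, connect adjacent legs with their undersides at z = 299 mm, each running between the inner faces of the legs it joins and aligned with the legs' outer faces on the other axis.

B is a spool: two coaxial disc flanges of radius 116 mm and thickness 6 mm, joined by a core cylinder of radius 34 mm and height 245 mm. The lower flange rests on z = 0 and the three cylinders share a vertical axis.

The spool is on top of the stool.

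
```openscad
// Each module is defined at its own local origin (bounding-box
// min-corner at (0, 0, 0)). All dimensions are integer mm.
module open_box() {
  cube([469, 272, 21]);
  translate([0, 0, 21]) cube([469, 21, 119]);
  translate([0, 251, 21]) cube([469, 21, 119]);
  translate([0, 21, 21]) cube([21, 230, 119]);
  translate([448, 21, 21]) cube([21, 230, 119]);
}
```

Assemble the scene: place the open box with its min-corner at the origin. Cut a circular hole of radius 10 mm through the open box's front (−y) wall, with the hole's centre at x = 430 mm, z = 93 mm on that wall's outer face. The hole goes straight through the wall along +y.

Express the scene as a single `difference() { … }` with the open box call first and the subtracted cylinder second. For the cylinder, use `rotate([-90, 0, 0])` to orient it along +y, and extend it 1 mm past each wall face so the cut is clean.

difference() {
  open_box();
  translate([430, -1, 93]) rotate([-90, 0, 0]) cylinder(h = 23, r = 10);
}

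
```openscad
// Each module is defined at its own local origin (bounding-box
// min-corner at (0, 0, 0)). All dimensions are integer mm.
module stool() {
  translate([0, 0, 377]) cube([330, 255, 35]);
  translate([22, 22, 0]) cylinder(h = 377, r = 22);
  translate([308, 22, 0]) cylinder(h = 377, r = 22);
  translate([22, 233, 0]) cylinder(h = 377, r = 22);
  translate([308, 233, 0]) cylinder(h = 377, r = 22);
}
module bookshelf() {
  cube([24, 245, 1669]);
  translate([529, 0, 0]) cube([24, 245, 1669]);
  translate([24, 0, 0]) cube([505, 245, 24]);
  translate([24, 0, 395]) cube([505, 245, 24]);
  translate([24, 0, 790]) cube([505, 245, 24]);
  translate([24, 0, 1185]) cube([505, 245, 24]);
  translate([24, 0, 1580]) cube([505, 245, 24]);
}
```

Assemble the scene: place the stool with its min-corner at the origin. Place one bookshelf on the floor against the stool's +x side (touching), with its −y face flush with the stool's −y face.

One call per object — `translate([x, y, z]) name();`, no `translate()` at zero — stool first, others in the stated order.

stool();
translate([330, 0, 0]) bookshelf();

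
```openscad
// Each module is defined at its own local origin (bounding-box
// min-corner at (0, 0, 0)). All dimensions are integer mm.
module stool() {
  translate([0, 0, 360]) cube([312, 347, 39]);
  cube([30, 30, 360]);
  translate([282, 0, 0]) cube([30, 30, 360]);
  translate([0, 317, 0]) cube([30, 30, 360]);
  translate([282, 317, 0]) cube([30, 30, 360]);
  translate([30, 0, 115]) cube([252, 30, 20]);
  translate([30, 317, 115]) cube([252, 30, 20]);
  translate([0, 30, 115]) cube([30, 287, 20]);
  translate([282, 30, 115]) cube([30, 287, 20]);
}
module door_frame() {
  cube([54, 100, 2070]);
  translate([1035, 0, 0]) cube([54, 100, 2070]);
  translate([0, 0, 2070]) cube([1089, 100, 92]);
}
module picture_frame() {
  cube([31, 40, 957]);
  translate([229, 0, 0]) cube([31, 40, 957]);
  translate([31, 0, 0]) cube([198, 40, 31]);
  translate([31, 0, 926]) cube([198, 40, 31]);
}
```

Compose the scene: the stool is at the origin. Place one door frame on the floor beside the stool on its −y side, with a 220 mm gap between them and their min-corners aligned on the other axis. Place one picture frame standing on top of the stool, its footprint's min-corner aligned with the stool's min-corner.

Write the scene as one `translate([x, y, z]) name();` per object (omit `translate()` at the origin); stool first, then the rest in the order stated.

stool();
translate([0, -320, 0]) door_frame();
translate([0, 0, 399]) picture_frame();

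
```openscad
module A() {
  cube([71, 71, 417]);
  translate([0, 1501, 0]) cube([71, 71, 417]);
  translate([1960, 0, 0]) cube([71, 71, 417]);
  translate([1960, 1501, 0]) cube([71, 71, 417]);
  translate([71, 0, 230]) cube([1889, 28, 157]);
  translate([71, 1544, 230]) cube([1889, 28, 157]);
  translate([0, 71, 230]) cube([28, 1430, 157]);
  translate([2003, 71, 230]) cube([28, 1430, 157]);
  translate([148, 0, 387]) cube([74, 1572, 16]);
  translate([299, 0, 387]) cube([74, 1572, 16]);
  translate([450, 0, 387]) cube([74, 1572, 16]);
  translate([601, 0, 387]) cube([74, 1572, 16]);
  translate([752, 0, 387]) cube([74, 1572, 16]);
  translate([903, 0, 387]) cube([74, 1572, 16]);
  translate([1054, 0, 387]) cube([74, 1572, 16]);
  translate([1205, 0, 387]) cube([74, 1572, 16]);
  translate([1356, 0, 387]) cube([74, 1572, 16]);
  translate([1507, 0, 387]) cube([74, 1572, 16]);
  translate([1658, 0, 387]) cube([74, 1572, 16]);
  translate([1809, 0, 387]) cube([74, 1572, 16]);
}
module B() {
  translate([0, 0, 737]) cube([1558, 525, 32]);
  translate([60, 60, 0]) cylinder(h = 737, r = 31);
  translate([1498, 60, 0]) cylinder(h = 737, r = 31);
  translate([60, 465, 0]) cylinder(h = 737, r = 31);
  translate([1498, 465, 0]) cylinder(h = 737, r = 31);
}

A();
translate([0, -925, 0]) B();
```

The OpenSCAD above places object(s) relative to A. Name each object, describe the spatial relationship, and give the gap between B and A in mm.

The table's nearest face is 400 mm from the bed frame's −y face.

A is a bed frame. B is a table. The table is on the floor beside the bed frame on its −y side. The gap between the table and the bed frame is 400 mm.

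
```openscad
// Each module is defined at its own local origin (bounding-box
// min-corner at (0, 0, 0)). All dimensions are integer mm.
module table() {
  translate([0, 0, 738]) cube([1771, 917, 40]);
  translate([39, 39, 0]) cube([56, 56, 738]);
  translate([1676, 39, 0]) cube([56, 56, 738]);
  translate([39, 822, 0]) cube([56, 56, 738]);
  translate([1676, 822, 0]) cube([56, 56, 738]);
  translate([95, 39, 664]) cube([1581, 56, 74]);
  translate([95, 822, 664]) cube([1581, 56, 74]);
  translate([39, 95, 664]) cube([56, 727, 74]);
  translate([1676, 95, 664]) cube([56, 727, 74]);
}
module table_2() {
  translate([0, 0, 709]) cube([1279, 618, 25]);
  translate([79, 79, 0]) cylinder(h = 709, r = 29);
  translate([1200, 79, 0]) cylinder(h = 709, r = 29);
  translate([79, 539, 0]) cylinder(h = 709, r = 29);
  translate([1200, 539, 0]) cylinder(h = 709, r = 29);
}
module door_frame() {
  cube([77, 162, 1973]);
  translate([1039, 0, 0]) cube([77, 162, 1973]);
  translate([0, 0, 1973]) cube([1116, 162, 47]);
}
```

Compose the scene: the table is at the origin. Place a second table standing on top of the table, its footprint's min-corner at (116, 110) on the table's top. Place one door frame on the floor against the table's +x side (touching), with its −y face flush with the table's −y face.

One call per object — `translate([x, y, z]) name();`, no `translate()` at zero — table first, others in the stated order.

table();
translate([116, 110, 778]) table_2();
translate([1771, 0, 0]) door_frame();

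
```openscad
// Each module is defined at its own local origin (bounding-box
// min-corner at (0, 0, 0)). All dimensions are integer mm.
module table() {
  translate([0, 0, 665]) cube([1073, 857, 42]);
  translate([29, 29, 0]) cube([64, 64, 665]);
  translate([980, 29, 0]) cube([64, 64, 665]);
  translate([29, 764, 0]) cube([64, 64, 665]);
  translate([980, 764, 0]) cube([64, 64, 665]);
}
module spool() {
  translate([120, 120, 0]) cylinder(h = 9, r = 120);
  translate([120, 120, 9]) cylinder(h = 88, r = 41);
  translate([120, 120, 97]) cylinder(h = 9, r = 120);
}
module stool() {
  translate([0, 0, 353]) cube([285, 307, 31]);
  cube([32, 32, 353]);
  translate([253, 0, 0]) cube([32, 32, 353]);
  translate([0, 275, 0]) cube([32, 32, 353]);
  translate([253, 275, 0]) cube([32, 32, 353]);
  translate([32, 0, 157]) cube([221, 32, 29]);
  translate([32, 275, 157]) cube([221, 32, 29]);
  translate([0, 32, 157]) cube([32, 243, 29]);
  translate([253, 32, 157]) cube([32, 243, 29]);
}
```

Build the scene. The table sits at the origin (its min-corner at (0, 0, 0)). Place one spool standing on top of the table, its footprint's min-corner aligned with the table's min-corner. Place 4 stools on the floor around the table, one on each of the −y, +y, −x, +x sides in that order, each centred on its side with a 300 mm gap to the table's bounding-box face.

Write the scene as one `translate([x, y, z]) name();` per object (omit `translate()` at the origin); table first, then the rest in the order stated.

table();
translate([0, 0, 707]) spool();
translate([394, -607, 0]) stool();
translate([394, 1157, 0]) stool();
translate([-585, 275, 0]) stool();
translate([1373, 275, 0]) stool();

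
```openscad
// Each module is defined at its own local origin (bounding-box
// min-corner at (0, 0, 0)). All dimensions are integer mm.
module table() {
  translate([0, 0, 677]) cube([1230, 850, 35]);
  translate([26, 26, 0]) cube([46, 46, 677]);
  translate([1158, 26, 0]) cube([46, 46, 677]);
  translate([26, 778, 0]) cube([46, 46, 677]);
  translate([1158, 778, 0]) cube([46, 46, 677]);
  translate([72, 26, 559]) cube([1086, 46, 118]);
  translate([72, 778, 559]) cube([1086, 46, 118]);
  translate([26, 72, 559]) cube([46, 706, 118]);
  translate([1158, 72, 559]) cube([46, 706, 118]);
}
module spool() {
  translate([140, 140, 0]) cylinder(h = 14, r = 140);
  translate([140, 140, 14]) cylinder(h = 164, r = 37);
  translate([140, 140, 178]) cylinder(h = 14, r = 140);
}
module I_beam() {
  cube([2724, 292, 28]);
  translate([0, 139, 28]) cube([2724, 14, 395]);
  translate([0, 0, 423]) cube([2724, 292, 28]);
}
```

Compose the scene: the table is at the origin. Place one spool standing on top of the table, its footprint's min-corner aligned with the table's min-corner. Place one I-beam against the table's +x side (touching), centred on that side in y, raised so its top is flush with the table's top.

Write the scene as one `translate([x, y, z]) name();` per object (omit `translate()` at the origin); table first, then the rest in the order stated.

table();
translate([0, 0, 712]) spool();
translate([1230, 279, 261]) I_beam();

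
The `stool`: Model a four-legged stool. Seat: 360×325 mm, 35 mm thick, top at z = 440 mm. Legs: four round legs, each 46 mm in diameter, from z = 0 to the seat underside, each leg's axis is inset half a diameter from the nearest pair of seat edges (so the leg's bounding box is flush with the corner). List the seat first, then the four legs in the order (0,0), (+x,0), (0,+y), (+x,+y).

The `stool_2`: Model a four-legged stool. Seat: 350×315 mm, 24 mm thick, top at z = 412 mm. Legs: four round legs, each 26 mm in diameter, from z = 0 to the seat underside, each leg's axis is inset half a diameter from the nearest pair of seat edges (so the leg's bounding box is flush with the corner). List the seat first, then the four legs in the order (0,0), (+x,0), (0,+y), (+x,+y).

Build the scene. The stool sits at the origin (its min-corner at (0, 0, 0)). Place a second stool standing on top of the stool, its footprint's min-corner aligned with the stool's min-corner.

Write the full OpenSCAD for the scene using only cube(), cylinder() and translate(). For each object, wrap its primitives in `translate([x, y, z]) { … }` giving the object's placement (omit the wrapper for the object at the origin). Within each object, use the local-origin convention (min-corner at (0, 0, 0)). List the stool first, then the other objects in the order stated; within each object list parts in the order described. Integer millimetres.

translate([0, 0, 405]) cube([360, 325, 35]);
translate([23, 23, 0]) cylinder(h = 405, r = 23);
translate([337, 23, 0]) cylinder(h = 405, r = 23);
translate([23, 302, 0]) cylinder(h = 405, r = 23);
translate([337, 302, 0]) cylinder(h = 405, r = 23);
translate([0, 0, 440]) {
  translate([0, 0, 388]) cube([350, 315, 24]);
  translate([13, 13, 0]) cylinder(h = 388, r = 13);
  translate([337, 13, 0]) cylinder(h = 388, r = 13);
  translate([13, 302, 0]) cylinder(h = 388, r = 13);
  translate([337, 302, 0]) cylinder(h = 388, r = 13);
}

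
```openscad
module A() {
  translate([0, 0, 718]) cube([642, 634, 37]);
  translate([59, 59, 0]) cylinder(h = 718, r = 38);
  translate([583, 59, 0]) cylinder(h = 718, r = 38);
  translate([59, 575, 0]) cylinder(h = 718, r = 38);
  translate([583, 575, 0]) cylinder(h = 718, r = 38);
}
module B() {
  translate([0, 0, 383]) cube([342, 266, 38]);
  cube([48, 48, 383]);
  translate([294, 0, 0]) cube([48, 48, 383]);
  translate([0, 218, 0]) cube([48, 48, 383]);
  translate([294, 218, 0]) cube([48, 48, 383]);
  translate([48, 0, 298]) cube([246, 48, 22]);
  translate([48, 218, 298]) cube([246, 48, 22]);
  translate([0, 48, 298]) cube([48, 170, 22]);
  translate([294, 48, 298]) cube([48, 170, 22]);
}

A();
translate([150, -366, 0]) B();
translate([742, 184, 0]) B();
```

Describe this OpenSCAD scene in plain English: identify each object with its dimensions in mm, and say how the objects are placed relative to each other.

A is a table with a 642×634 mm rectangular top, 37 mm thick, top surface at z = 755 mm, supported by four round legs of 76 mm diameter, each leg's bounding box inset 21 mm from the nearest pair of top edges, running from the floor.

B is a four-legged stool. The seat is a 342×266×38 mm slab whose top surface is at z = 421 mm; four square legs, each 48×48 mm in cross-section, run from the floor (z = 0) to the underside of the seat, each flush with a corner of the seat. Four stretchers, 48 mm wide and 22 mm tall, connect adjacent legs with their undersides at z = 298 mm, each running between the inner faces of the legs it joins and aligned with the legs' outer faces on the other axis.

Two stools sit around the table at the −y, +x sides.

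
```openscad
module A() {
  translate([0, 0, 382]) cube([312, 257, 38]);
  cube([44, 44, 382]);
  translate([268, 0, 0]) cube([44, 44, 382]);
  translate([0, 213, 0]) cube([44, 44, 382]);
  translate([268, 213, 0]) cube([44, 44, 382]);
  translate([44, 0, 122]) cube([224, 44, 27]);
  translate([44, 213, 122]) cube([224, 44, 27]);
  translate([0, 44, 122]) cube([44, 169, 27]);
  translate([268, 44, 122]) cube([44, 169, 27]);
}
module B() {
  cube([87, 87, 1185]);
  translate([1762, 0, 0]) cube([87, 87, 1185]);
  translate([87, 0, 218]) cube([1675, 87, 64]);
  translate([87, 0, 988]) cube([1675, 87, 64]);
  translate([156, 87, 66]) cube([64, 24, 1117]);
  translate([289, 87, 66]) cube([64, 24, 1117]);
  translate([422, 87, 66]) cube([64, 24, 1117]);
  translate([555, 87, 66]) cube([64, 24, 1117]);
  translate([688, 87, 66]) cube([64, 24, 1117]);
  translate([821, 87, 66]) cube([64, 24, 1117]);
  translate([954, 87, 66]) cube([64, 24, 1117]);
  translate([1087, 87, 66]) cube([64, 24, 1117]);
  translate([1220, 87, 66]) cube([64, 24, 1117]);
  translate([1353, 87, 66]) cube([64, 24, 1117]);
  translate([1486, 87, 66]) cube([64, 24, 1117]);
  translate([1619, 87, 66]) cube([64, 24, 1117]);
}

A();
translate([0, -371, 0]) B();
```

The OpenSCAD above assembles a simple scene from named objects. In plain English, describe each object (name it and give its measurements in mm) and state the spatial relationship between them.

A is a four-legged stool. The seat is 312×257 mm, 38 mm thick, top at z = 420 mm. It stands on four square legs, each 44×44 mm in cross-section, from z = 0 to the seat underside, each flush with a corner of the seat. Four stretchers, 44 mm wide and 27 mm tall, connect adjacent legs with their undersides at z = 122 mm, each running between the inner faces of the legs it joins and aligned with the legs' outer faces on the other axis.

B is a fence section. Two 87×87 mm posts, 1185 mm tall, stand on the floor with a clear span of 1675 mm between their inner faces. Two horizontal rails of 87×64 mm section span the gap between the posts with their undersides at z = 218 mm and z = 988 mm, flush with the posts' −y face. 12 pickets, each 64 mm wide, 24 mm thick and 1117 mm tall, are fixed to the +y face of the rails with their bottoms at z = 66 mm, evenly spaced across the span with equal gaps (rounded down to the nearest mm) at the −x end and between each pair — any rounding remainder accumulates at the +x end.

The fence section is on the floor beside the stool on its −y side.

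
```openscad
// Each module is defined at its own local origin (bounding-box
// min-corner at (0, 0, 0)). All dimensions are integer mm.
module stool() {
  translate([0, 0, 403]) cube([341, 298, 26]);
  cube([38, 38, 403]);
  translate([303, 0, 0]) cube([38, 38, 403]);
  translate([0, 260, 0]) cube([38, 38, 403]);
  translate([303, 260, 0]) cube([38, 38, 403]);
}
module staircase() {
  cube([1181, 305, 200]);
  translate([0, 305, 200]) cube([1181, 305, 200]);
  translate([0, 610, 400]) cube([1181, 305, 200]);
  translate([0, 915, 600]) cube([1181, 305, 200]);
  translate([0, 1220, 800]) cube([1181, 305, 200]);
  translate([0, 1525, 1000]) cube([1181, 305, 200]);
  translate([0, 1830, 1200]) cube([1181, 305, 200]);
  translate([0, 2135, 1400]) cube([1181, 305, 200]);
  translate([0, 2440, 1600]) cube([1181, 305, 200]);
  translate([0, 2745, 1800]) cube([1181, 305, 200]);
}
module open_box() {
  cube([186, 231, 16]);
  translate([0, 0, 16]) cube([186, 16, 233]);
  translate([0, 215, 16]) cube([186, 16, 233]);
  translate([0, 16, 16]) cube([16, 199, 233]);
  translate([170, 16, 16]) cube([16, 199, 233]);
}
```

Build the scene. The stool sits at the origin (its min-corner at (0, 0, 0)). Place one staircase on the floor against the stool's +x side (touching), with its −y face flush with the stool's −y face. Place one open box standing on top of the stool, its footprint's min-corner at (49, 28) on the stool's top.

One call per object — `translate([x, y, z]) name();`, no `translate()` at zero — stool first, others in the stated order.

stool();
translate([341, 0, 0]) staircase();
translate([49, 28, 429]) open_box();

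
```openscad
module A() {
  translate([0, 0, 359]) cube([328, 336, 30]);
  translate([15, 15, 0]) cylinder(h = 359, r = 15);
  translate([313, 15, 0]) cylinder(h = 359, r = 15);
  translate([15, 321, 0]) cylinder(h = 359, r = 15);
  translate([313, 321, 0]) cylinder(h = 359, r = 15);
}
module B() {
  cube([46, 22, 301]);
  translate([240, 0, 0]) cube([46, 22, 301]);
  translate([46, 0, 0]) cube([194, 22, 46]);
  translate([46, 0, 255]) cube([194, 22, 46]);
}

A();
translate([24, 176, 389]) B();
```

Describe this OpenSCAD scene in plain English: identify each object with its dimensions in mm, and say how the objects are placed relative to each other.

A is a simple wooden stool: a rectangular seat 328 mm (x) by 336 mm (y), 30 mm thick, top face at z = 389 mm, on four round legs, each 30 mm in diameter. The legs rest on z = 0, each leg's axis is inset half a diameter from the nearest pair of seat edges (so the leg's bounding box is flush with the corner).

B is a rectangular picture frame lying in the x–z plane (depth along y). The opening is 194 mm wide (x) by 209 mm tall (z), surrounded by a border 46 mm wide on all four sides. The frame is 22 mm deep and is made of two full-height vertical stiles with two horizontal rails fitted between them.

The picture frame is on top of the stool.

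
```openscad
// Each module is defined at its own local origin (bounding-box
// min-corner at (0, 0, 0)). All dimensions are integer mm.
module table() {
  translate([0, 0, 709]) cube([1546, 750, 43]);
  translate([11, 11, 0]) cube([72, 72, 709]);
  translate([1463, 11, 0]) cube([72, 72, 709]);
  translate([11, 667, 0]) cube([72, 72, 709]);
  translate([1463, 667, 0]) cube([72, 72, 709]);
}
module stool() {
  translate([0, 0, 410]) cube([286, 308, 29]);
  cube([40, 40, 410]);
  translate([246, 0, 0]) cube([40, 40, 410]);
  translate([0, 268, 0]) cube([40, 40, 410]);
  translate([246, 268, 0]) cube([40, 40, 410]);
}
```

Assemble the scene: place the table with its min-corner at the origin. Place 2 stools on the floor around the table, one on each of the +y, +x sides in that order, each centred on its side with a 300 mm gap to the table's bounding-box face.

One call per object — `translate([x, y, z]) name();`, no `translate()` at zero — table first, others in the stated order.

table();
translate([630, 1050, 0]) stool();
translate([1846, 221, 0]) stool();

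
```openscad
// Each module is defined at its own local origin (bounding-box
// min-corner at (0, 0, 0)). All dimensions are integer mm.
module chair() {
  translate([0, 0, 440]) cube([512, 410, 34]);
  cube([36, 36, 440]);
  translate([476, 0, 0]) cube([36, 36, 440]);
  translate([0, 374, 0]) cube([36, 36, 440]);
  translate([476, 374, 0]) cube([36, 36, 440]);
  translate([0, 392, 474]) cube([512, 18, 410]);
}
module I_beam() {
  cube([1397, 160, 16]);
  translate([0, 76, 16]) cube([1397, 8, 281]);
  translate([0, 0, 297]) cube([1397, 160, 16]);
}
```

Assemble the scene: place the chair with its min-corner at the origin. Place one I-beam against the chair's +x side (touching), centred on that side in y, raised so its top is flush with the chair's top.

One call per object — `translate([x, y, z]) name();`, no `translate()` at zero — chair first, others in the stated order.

chair();
translate([512, 125, 571]) I_beam();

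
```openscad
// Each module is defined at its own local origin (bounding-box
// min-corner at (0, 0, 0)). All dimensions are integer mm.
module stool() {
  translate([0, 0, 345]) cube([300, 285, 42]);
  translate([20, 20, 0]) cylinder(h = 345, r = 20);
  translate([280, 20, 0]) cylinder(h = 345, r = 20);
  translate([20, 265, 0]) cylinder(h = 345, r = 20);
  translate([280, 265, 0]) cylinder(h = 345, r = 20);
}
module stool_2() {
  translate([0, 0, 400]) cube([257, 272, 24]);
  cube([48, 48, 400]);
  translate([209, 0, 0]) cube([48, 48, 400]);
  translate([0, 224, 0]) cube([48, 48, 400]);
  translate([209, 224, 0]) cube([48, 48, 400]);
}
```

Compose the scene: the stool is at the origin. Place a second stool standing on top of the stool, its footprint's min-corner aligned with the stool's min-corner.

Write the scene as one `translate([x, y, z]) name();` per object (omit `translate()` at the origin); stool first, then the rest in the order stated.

stool();
translate([0, 0, 387]) stool_2();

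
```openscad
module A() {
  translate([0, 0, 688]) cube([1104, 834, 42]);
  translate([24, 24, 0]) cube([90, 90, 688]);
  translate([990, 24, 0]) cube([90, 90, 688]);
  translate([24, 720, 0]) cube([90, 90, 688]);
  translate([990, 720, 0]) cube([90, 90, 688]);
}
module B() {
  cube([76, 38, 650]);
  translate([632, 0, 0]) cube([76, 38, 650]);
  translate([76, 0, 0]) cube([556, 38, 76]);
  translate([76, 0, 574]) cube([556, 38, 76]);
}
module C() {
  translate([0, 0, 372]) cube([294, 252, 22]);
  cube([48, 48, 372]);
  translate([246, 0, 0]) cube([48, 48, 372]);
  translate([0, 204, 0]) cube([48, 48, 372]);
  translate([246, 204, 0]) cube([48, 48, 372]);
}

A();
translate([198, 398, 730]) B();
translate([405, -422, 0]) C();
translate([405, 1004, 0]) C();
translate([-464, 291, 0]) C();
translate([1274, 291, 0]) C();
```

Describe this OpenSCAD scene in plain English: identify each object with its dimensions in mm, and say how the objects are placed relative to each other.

A is a rectangular dining table. The top is 1104×834×42 mm with its upper surface at z = 730 mm. It stands on four 90×90 mm square legs, each inset 24 mm from the nearest pair of top edges, running from the floor to the underside of the top.

B is a picture frame with a 556×498 mm rectangular opening (x by z) and a uniform 76 mm border on every side. Frame depth is 38 mm along y. It is built from two vertical stiles running the full outside height and two horizontal rails spanning the gap between the stiles.

C is a simple wooden stool: a rectangular seat 294 mm (x) by 252 mm (y), 22 mm thick, top face at z = 394 mm, on four square legs, each 48×48 mm in cross-section. The legs rest on z = 0, each flush with a corner of the seat.

The picture frame is on top of the table, centred. Four stools sit around the table at the −y, +y, −x, +x sides.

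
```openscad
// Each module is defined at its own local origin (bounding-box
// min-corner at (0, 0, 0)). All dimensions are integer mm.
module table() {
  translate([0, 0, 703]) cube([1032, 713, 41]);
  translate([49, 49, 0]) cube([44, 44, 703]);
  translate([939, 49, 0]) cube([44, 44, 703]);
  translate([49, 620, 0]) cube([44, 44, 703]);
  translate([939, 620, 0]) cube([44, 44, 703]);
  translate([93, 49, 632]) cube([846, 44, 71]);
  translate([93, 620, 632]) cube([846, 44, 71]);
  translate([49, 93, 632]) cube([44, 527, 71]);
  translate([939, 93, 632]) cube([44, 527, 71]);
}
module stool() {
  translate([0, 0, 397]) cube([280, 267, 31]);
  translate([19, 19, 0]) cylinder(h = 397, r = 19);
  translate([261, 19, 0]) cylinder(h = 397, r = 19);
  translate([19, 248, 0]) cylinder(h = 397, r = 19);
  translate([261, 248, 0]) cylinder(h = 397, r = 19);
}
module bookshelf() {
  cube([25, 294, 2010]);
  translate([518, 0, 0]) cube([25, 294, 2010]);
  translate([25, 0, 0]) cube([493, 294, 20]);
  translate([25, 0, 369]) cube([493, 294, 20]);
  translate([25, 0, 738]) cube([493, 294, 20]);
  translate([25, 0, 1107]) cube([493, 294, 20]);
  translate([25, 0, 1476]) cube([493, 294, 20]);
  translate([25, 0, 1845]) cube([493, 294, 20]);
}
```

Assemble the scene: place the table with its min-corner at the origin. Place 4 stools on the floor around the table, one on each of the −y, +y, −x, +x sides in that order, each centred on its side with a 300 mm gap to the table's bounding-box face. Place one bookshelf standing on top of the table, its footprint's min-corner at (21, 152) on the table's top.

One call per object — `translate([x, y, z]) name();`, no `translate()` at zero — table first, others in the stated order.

table();
translate([376, -567, 0]) stool();
translate([376, 1013, 0]) stool();
translate([-580, 223, 0]) stool();
translate([1332, 223, 0]) stool();
translate([21, 152, 744]) bookshelf();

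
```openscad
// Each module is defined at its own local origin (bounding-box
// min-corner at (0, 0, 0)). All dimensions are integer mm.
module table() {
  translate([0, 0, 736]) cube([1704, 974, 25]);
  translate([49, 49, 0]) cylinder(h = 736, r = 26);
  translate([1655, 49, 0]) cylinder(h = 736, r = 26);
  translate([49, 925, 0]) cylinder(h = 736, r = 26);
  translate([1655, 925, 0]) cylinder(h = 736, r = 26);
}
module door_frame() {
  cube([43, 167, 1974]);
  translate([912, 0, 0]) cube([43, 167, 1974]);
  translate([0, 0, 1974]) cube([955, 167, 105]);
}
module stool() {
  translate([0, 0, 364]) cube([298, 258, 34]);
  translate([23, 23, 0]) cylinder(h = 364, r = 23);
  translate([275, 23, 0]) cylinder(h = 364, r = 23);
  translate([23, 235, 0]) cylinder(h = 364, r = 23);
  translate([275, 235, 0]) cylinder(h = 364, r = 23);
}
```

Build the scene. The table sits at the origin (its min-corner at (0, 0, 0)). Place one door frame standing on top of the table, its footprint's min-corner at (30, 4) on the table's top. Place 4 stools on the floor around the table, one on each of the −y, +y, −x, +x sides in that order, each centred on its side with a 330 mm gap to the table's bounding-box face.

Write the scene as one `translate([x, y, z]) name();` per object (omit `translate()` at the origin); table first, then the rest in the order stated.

table();
translate([30, 4, 761]) door_frame();
translate([703, -588, 0]) stool();
translate([703, 1304, 0]) stool();
translate([-628, 358, 0]) stool();
translate([2034, 358, 0]) stool();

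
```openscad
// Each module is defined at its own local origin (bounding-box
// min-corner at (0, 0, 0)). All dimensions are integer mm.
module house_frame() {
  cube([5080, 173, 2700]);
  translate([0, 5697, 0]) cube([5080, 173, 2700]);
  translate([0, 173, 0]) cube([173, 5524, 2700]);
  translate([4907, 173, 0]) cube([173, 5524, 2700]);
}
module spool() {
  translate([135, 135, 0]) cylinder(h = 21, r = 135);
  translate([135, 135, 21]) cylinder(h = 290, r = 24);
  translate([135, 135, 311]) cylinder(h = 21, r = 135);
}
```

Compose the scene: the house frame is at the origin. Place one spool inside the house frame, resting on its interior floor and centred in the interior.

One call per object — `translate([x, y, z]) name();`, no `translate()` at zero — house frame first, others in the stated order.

house_frame();
translate([2405, 2800, 0]) spool();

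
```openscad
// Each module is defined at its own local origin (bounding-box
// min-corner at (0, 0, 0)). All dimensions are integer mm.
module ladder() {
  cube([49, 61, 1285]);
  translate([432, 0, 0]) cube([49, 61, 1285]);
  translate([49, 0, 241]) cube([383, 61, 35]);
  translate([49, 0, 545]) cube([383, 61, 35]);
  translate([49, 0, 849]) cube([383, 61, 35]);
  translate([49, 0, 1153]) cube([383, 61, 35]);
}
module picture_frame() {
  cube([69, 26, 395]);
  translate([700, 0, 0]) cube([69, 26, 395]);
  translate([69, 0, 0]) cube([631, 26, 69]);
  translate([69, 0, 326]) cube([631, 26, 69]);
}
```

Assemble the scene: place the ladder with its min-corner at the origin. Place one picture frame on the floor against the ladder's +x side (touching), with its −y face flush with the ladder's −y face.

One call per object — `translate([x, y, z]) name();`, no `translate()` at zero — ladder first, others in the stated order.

ladder();
translate([481, 0, 0]) picture_frame();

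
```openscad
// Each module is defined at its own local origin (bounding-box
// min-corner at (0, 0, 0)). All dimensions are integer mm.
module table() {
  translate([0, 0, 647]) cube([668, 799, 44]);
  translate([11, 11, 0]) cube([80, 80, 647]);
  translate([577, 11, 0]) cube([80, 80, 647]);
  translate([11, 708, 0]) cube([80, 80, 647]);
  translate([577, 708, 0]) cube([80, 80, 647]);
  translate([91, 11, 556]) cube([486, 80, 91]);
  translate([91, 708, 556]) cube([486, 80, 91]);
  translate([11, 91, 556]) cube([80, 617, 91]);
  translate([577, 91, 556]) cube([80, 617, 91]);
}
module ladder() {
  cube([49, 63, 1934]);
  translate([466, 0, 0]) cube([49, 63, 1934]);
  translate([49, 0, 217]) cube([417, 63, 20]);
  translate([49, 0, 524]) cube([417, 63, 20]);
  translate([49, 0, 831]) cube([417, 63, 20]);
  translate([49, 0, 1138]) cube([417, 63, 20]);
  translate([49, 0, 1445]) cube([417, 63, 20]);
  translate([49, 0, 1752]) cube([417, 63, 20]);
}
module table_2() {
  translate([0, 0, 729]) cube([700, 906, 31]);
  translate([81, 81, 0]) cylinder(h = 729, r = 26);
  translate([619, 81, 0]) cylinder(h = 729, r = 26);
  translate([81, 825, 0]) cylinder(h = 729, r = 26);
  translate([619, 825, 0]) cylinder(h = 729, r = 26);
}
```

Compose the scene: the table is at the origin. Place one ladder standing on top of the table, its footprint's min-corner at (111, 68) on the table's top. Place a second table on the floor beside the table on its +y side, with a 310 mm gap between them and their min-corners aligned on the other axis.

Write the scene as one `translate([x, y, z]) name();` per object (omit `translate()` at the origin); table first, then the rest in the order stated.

table();
translate([111, 68, 691]) ladder();
translate([0, 1109, 0]) table_2();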